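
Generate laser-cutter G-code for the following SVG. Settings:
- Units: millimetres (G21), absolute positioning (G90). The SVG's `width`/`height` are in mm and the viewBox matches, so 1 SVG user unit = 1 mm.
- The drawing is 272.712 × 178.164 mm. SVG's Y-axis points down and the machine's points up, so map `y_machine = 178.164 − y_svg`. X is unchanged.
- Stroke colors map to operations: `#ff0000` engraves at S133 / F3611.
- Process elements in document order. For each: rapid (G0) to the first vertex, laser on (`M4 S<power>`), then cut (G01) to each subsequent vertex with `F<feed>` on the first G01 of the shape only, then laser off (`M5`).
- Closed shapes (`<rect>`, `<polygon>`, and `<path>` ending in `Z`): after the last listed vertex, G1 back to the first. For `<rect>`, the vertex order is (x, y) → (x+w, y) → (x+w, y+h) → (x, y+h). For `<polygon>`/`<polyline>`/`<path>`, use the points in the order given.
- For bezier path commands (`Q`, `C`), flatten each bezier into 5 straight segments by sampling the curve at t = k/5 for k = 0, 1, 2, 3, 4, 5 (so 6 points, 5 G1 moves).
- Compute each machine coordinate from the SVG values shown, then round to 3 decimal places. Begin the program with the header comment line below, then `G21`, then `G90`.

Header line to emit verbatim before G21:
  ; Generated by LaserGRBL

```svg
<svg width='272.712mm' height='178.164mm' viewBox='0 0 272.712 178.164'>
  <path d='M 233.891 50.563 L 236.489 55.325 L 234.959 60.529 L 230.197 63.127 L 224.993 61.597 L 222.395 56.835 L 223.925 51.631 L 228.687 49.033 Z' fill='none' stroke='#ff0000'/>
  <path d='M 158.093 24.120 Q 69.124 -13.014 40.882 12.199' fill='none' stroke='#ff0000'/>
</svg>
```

Since the viewBox matches the mm dimensions, user units are millimetres directly. The only transform is the Y-flip y_m = 178.164 − y_svg.

Shape 1 is a regular polygon drawn with `<path>`. Its stroke #ff0000 means engrave at S133, F3611. After flipping Y the toolpath is (233.891,127.601) → (236.489,122.839) → (234.959,117.635) → (230.197,115.037) → (224.993,116.567) → (222.395,121.329) → (223.925,126.533) → (228.687,129.131) → (233.891,127.601), returning to the start.

Shape 2 is a quadratic bezier drawn with `<path>`. Its stroke #ff0000 means engrave at S133, F3611. After flipping Y the toolpath is (158.093,154.044) → (124.934,166.404) → (96.634,173.776) → (73.192,176.160) → (54.608,173.556) → (40.882,165.965).

; Generated by LaserGRBL
G21
G90
G0 X233.891 Y127.601
M4 S133
G01 X236.489 Y122.839 F3611
G01 X234.959 Y117.635
G01 X230.197 Y115.037
G01 X224.993 Y116.567
G01 X222.395 Y121.329
G01 X223.925 Y126.533
G01 X228.687 Y129.131
G01 X233.891 Y127.601
M5
G0 X158.093 Y154.044
M4 S133
G01 X124.934 Y166.404 F3611
G01 X96.634 Y173.776
G01 X73.192 Y176.160
G01 X54.608 Y173.556
G01 X40.882 Y165.965
M5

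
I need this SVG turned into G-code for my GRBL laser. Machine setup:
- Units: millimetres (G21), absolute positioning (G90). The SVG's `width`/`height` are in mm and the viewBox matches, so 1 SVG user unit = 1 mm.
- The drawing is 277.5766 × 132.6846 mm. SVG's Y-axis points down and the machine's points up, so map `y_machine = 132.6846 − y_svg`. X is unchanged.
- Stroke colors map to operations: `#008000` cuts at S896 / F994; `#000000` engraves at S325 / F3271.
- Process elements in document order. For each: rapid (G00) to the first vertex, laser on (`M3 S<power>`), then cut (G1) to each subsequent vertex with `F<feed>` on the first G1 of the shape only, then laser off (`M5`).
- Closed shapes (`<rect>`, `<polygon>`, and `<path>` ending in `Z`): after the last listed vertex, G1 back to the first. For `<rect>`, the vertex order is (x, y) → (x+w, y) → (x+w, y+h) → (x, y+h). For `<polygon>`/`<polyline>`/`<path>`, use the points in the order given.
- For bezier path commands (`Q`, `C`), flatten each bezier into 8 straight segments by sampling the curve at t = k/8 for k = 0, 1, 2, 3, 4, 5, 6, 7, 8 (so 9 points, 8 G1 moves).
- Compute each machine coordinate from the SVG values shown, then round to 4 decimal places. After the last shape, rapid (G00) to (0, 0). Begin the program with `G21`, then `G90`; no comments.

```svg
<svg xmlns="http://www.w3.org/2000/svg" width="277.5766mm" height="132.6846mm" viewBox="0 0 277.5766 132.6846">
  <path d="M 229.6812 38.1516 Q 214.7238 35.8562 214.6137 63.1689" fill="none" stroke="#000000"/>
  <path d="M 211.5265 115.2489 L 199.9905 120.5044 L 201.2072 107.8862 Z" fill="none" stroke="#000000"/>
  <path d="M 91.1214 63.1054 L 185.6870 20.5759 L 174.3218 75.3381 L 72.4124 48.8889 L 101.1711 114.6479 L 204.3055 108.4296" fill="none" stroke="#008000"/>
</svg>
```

Since the viewBox matches the mm dimensions, user units are millimetres directly. The only transform is the Y-flip y_m = 132.6846 − y_svg.

Shape 1 is a quadratic bezier drawn with `<path>`. Its stroke #000000 means engrave at S325, F3271. After flipping Y the toolpath is (229.6812,94.5330) → (226.1738,94.6442) → (223.1305,93.8302) → (220.5511,92.0909) → (218.4356,89.4264) → (216.7842,85.8366) → (215.5967,81.3215) → (214.8732,75.8812) → (214.6137,69.5157).

Shape 2 is a regular polygon drawn with `<path>`. Its stroke #000000 means engrave at S325, F3271. After flipping Y the toolpath is (211.5265,17.4357) → (199.9905,12.1802) → (201.2072,24.7984) → (211.5265,17.4357), returning to the start.

Shape 3 is a open polyline drawn with `<path>`. Its stroke #008000 means cut at S896, F994. After flipping Y the toolpath is (91.1214,69.5792) → (185.6870,112.1087) → (174.3218,57.3465) → (72.4124,83.7957) → (101.1711,18.0367) → (204.3055,24.2550).

G21
G90
G00 X229.6812 Y94.5330
M3 S325
G1 X226.1738 Y94.6442 F3271
G1 X223.1305 Y93.8302
G1 X220.5511 Y92.0909
G1 X218.4356 Y89.4264
G1 X216.7842 Y85.8366
G1 X215.5967 Y81.3215
G1 X214.8732 Y75.8812
G1 X214.6137 Y69.5157
M5
G00 X211.5265 Y17.4357
M3 S325
G1 X199.9905 Y12.1802 F3271
G1 X201.2072 Y24.7984
G1 X211.5265 Y17.4357
M5
G00 X91.1214 Y69.5792
M3 S896
G1 X185.6870 Y112.1087 F994
G1 X174.3218 Y57.3465
G1 X72.4124 Y83.7957
G1 X101.1711 Y18.0367
G1 X204.3055 Y24.2550
M5
G00 X0.0000 Y0.0000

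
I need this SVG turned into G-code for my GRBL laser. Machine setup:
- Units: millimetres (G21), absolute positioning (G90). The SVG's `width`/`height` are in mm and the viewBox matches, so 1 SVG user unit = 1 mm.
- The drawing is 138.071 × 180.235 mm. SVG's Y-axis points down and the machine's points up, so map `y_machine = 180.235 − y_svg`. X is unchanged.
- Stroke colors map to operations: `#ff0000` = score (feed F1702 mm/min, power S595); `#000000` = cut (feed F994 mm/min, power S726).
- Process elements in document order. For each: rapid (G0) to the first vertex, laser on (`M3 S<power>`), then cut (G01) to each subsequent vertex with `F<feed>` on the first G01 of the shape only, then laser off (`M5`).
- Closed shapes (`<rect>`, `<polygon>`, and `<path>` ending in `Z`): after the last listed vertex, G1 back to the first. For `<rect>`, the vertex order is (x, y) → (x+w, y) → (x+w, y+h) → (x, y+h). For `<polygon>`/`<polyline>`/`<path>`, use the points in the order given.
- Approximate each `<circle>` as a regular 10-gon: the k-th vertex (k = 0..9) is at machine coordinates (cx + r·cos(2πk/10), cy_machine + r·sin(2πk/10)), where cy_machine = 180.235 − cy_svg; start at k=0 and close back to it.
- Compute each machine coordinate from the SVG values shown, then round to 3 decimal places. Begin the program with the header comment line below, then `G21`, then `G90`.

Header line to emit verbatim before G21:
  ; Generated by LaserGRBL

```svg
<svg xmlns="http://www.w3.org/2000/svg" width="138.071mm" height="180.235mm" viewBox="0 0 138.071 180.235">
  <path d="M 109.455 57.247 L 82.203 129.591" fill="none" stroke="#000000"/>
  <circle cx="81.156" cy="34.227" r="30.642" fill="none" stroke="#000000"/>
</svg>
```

; Generated by LaserGRBL
G21
G90
G0 X109.455 Y122.988
M3 S726
G01 X82.203 Y50.644 F994
M5
G0 X111.798 Y146.008
M3 S726
G01 X105.946 Y164.019 F994
G01 X90.625 Y175.150
G01 X71.687 Y175.150
G01 X56.366 Y164.019
G01 X50.514 Y146.008
G01 X56.366 Y127.997
G01 X71.687 Y116.866
G01 X90.625 Y116.866
G01 X105.946 Y127.997
G01 X111.798 Y146.008
M5

1 u = 1 mm; y_m = 180.235 − y.

[1] `<path>` line segment, #000000→cut S726 F994: (109.455,122.988) → (82.203,50.644)

[2] `<circle>` circle, #000000→cut S726 F994: (111.798,146.008) → (105.946,164.019) → (90.625,175.150) → (71.687,175.150) → (56.366,164.019) → (50.514,146.008) → (56.366,127.997) → (71.687,116.866) → (90.625,116.866) → (105.946,127.997) → (111.798,146.008) (closed)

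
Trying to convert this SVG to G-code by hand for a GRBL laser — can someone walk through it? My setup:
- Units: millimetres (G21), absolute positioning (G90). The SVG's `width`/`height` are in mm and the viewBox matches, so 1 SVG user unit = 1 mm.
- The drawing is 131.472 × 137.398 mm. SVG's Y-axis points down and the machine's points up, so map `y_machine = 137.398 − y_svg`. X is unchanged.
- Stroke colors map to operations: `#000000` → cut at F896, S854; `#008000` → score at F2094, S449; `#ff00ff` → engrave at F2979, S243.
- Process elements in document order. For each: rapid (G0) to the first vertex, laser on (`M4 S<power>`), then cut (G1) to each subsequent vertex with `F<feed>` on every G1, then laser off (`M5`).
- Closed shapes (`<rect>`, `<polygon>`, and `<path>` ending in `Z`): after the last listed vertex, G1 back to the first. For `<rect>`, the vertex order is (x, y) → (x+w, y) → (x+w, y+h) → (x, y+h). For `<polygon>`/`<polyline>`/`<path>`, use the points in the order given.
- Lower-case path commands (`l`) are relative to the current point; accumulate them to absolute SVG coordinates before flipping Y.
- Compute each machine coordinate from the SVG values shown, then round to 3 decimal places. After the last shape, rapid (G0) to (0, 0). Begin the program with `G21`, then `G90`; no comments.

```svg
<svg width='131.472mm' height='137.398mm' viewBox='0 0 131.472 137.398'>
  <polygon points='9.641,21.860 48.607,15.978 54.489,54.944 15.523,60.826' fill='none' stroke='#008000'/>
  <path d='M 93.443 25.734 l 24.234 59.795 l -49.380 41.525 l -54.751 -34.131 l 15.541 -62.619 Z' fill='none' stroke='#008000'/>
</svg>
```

G21
G90
G0 X9.641 Y115.538
M4 S449
G1 X48.607 Y121.420 F2094
G1 X54.489 Y82.454 F2094
G1 X15.523 Y76.572 F2094
G1 X9.641 Y115.538 F2094
M5
G0 X93.443 Y111.664
M4 S449
G1 X117.677 Y51.869 F2094
G1 X68.297 Y10.344 F2094
G1 X13.546 Y44.475 F2094
G1 X29.087 Y107.094 F2094
G1 X93.443 Y111.664 F2094
M5
G0 X0.000 Y0.000

1 u = 1 mm; y_m = 137.398 − y.

[1] `<polygon>` regular polygon, #008000→score S449 F2094: (9.641,115.538) → (48.607,121.420) → (54.489,82.454) → (15.523,76.572) → (9.641,115.538) (closed)

[2] `<path>` regular polygon, #008000→score S449 F2094: (93.443,111.664) → (117.677,51.869) → (68.297,10.344) → (13.546,44.475) → (29.087,107.094) → (93.443,111.664) (closed)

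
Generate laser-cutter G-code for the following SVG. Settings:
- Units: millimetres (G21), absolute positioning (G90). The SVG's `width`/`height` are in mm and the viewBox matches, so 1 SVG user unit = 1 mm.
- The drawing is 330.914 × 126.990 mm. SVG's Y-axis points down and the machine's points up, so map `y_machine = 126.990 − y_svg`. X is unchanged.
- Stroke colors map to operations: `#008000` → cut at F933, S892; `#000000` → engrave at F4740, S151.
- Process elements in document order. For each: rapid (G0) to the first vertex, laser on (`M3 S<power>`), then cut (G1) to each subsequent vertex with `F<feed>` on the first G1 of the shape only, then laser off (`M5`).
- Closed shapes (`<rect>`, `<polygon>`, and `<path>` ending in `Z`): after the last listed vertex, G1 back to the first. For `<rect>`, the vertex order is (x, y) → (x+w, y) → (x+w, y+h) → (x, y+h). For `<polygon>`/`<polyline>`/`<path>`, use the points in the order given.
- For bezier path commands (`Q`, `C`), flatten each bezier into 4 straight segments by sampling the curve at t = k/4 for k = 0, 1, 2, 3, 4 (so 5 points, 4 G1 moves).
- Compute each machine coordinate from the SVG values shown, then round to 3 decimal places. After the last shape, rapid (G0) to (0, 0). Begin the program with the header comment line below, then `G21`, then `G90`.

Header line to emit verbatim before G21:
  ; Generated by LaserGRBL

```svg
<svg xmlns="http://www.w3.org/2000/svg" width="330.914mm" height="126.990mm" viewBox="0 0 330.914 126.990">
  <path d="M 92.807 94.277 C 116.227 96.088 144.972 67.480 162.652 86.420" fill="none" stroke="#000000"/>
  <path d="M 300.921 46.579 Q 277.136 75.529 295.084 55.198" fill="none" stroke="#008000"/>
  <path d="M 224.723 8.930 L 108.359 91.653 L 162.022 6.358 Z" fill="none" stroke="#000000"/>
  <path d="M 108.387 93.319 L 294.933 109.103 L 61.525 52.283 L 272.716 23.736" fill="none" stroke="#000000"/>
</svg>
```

1 u = 1 mm; y_m = 126.990 − y.

[1] `<path>` cubic bezier, #000000→engrave S151 F4740: (92.807,32.713) → (111.114,35.840) → (129.882,43.065) → (147.573,47.078) → (162.652,40.570)

[2] `<path>` quadratic bezier, #008000→cut S892 F933: (300.921,80.411) → (291.637,69.016) → (287.569,63.781) → (288.718,64.707) → (295.084,71.792)

[3] `<path>` closed polygon, #000000→engrave S151 F4740: (224.723,118.060) → (108.359,35.337) → (162.022,120.632) → (224.723,118.060) (closed)

[4] `<path>` open polyline, #000000→engrave S151 F4740: (108.387,33.671) → (294.933,17.887) → (61.525,74.707) → (272.716,103.254)

; Generated by LaserGRBL
G21
G90
G0 X92.807 Y32.713
M3 S151
G1 X111.114 Y35.840 F4740
G1 X129.882 Y43.065
G1 X147.573 Y47.078
G1 X162.652 Y40.570
M5
G0 X300.921 Y80.411
M3 S892
G1 X291.637 Y69.016 F933
G1 X287.569 Y63.781
G1 X288.718 Y64.707
G1 X295.084 Y71.792
M5
G0 X224.723 Y118.060
M3 S151
G1 X108.359 Y35.337 F4740
G1 X162.022 Y120.632
G1 X224.723 Y118.060
M5
G0 X108.387 Y33.671
M3 S151
G1 X294.933 Y17.887 F4740
G1 X61.525 Y74.707
G1 X272.716 Y103.254
M5
G0 X0.000 Y0.000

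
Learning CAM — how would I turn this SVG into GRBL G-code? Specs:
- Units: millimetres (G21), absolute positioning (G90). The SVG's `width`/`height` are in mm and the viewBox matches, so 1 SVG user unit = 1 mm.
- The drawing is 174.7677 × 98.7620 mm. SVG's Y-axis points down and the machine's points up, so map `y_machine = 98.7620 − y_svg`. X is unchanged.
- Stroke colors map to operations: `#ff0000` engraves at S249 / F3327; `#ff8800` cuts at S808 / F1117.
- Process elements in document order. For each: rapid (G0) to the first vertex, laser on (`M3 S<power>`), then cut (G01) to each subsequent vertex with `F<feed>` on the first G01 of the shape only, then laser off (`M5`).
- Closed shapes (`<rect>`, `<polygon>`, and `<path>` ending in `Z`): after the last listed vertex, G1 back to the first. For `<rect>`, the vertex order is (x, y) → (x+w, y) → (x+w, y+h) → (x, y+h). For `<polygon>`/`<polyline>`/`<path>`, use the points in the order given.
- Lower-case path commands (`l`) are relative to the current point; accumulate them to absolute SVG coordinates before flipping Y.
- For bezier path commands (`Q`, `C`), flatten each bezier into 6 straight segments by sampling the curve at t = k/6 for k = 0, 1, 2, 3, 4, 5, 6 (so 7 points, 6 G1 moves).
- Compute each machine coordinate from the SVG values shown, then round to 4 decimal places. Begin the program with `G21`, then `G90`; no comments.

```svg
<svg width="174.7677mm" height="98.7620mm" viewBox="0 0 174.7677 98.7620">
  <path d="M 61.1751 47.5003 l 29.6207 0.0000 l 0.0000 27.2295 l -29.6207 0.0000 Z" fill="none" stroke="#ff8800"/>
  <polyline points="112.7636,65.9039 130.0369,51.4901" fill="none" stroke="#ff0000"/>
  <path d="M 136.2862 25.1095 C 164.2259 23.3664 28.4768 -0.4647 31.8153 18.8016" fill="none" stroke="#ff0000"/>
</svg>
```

G21
G90
G0 X61.1751 Y51.2617
M3 S808
G01 X90.7958 Y51.2617 F1117
G01 X90.7958 Y24.0322
G01 X61.1751 Y24.0322
G01 X61.1751 Y51.2617
M5
G0 X112.7636 Y32.8581
M3 S249
G01 X130.0369 Y47.2719 F3327
M5
G0 X136.2862 Y73.6525
M3 S249
G01 X138.0171 Y76.0629 F3327
G01 X120.8769 Y80.3440
G01 X93.2762 Y84.6850
G01 X63.6254 Y87.2752
G01 X40.3349 Y86.3039
G01 X31.8153 Y79.9604
M5

Since the viewBox matches the mm dimensions, user units are millimetres directly. The only transform is the Y-flip y_m = 98.7620 − y_svg.

Shape 1 is a rectangle drawn with `<path>`. Its stroke #ff8800 means cut at S808, F1117. After flipping Y the toolpath is (61.1751,51.2617) → (90.7958,51.2617) → (90.7958,24.0322) → (61.1751,24.0322) → (61.1751,51.2617), returning to the start.

Shape 2 is a line segment drawn with `<polyline>`. Its stroke #ff0000 means engrave at S249, F3327. After flipping Y the toolpath is (112.7636,32.8581) → (130.0369,47.2719).

Shape 3 is a cubic bezier drawn with `<path>`. Its stroke #ff0000 means engrave at S249, F3327. After flipping Y the toolpath is (136.2862,73.6525) → (138.0171,76.0629) → (120.8769,80.3440) → (93.2762,84.6850) → (63.6254,87.2752) → (40.3349,86.3039) → (31.8153,79.9604).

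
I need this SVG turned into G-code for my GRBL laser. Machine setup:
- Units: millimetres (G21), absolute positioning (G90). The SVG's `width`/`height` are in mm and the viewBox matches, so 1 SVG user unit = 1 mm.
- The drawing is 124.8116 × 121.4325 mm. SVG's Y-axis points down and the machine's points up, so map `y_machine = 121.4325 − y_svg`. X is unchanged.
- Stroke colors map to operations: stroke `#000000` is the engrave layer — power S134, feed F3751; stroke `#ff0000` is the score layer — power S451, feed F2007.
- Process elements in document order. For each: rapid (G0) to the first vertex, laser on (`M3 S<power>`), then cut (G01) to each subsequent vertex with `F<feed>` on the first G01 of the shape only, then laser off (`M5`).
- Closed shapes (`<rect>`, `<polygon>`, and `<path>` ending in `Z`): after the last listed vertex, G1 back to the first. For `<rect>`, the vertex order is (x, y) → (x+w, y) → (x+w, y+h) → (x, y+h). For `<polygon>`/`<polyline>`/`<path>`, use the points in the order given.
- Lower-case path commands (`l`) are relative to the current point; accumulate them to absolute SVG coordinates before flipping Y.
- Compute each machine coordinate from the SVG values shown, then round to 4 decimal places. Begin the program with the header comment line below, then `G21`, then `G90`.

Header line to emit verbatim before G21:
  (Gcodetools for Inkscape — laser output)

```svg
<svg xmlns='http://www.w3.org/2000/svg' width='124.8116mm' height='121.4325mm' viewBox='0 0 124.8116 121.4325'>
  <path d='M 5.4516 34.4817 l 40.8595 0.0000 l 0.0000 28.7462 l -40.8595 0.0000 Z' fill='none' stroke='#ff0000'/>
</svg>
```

(Gcodetools for Inkscape — laser output)
G21
G90
G0 X5.4516 Y86.9508
M3 S451
G01 X46.3111 Y86.9508 F2007
G01 X46.3111 Y58.2046
G01 X5.4516 Y58.2046
G01 X5.4516 Y86.9508
M5

viewBox `0 0 124.8116 121.4325` with mm width/height → 1 unit = 1 mm. Flip: y_m = 121.4325 − y_svg.

**Shape 1** — `<path>` rectangle, stroke `#ff0000` → score (S451, F2007). Machine vertices: (5.4516,86.9508) → (46.3111,86.9508) → (46.3111,58.2046) → (5.4516,58.2046) → (5.4516,86.9508). Closed: final G1 returns to the first vertex.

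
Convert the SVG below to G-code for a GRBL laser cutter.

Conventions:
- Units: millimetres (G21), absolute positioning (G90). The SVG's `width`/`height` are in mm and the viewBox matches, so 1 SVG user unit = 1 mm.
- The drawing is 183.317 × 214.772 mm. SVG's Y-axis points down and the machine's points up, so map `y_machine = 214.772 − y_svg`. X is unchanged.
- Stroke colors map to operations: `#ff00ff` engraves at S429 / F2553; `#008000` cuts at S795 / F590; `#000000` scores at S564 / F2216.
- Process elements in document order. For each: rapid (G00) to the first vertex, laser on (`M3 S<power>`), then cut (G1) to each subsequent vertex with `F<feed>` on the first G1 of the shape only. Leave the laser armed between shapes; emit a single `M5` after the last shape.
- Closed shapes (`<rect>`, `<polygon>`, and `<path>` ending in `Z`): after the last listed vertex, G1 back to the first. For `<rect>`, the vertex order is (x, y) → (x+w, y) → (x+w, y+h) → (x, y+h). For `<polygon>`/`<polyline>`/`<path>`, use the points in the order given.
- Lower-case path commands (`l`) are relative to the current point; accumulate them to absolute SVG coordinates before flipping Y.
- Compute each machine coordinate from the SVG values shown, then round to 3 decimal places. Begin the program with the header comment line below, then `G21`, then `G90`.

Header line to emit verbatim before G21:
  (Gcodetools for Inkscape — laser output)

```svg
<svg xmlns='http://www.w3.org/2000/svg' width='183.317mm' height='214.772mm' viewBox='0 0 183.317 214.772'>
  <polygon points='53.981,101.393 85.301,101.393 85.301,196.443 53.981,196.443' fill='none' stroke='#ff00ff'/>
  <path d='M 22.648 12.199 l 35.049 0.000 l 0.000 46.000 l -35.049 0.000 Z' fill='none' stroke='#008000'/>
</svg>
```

1 u = 1 mm; y_m = 214.772 − y.

[1] `<polygon>` rectangle, #ff00ff→engrave S429 F2553: (53.981,113.379) → (85.301,113.379) → (85.301,18.329) → (53.981,18.329) → (53.981,113.379) (closed)

[2] `<path>` rectangle, #008000→cut S795 F590: (22.648,202.573) → (57.697,202.573) → (57.697,156.573) → (22.648,156.573) → (22.648,202.573) (closed)

(Gcodetools for Inkscape — laser output)
G21
G90
G00 X53.981 Y113.379
M3 S429
G1 X85.301 Y113.379 F2553
G1 X85.301 Y18.329
G1 X53.981 Y18.329
G1 X53.981 Y113.379
G00 X22.648 Y202.573
M3 S795
G1 X57.697 Y202.573 F590
G1 X57.697 Y156.573
G1 X22.648 Y156.573
G1 X22.648 Y202.573
M5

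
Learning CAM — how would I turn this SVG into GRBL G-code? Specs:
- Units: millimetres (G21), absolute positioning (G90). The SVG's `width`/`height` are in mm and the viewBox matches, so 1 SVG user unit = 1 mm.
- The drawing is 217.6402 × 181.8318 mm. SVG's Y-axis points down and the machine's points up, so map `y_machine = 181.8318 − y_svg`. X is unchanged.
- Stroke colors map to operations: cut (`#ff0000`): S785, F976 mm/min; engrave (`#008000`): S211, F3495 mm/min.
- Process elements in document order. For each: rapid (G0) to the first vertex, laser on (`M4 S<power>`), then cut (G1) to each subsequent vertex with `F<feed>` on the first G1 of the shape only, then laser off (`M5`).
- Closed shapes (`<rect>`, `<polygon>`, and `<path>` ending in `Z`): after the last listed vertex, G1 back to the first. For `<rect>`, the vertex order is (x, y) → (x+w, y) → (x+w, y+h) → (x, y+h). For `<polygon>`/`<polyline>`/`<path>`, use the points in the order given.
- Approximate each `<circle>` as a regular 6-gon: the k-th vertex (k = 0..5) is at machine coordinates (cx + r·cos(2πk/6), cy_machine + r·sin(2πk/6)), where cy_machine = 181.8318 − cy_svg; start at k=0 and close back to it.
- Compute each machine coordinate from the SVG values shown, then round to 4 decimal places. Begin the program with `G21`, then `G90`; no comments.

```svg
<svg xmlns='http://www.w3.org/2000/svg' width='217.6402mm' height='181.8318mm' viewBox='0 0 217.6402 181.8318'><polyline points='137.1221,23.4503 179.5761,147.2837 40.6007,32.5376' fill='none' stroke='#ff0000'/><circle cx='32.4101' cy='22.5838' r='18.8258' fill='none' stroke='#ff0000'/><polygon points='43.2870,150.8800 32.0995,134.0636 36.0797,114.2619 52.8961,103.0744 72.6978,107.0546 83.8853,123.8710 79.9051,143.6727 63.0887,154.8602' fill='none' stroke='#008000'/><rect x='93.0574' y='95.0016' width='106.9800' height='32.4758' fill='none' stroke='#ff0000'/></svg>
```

1 u = 1 mm; y_m = 181.8318 − y.

[1] `<polyline>` open polyline, #ff0000→cut S785 F976: (137.1221,158.3815) → (179.5761,34.5481) → (40.6007,149.2942)

[2] `<circle>` circle, #ff0000→cut S785 F976: (51.2359,159.2480) → (41.8230,175.5516) → (22.9972,175.5516) → (13.5843,159.2480) → (22.9972,142.9444) → (41.8230,142.9444) → (51.2359,159.2480) (closed)

[3] `<polygon>` regular polygon, #008000→engrave S211 F3495: (43.2870,30.9518) → (32.0995,47.7682) → (36.0797,67.5699) → (52.8961,78.7574) → (72.6978,74.7772) → (83.8853,57.9608) → (79.9051,38.1591) → (63.0887,26.9716) → (43.2870,30.9518) (closed)

[4] `<rect>` rectangle, #ff0000→cut S785 F976: (93.0574,86.8302) → (200.0374,86.8302) → (200.0374,54.3544) → (93.0574,54.3544) → (93.0574,86.8302) (closed)

G21
G90
G0 X137.1221 Y158.3815
M4 S785
G1 X179.5761 Y34.5481 F976
G1 X40.6007 Y149.2942
M5
G0 X51.2359 Y159.2480
M4 S785
G1 X41.8230 Y175.5516 F976
G1 X22.9972 Y175.5516
G1 X13.5843 Y159.2480
G1 X22.9972 Y142.9444
G1 X41.8230 Y142.9444
G1 X51.2359 Y159.2480
M5
G0 X43.2870 Y30.9518
M4 S211
G1 X32.0995 Y47.7682 F3495
G1 X36.0797 Y67.5699
G1 X52.8961 Y78.7574
G1 X72.6978 Y74.7772
G1 X83.8853 Y57.9608
G1 X79.9051 Y38.1591
G1 X63.0887 Y26.9716
G1 X43.2870 Y30.9518
M5
G0 X93.0574 Y86.8302
M4 S785
G1 X200.0374 Y86.8302 F976
G1 X200.0374 Y54.3544
G1 X93.0574 Y54.3544
G1 X93.0574 Y86.8302
M5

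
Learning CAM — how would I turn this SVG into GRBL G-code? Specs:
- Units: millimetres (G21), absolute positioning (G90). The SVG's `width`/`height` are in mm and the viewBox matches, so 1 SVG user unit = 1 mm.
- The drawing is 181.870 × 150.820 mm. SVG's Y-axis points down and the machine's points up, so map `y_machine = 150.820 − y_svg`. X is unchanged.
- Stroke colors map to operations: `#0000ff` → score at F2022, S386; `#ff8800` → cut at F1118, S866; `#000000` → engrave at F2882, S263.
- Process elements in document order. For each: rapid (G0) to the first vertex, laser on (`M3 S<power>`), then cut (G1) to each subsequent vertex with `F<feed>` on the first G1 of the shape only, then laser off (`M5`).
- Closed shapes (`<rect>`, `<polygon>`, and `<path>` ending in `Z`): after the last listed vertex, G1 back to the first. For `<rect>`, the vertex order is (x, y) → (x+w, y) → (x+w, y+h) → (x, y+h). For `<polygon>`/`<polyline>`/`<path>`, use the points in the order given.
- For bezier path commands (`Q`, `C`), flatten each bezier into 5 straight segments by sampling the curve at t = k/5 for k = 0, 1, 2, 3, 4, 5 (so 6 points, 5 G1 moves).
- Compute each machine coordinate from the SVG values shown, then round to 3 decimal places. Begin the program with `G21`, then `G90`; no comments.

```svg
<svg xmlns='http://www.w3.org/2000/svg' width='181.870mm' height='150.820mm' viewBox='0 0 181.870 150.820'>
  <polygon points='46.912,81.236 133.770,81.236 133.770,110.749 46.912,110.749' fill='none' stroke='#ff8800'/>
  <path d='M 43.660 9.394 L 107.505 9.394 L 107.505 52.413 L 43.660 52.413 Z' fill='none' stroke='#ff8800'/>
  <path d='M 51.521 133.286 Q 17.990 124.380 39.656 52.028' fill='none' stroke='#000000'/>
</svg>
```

G21
G90
G0 X46.912 Y69.584
M3 S866
G1 X133.770 Y69.584 F1118
G1 X133.770 Y40.071
G1 X46.912 Y40.071
G1 X46.912 Y69.584
M5
G0 X43.660 Y141.426
M3 S866
G1 X107.505 Y141.426 F1118
G1 X107.505 Y98.407
G1 X43.660 Y98.407
G1 X43.660 Y141.426
M5
G0 X51.521 Y17.534
M3 S263
G1 X40.316 Y23.634 F2882
G1 X33.528 Y34.810
G1 X31.155 Y51.062
G1 X33.197 Y72.389
G1 X39.656 Y98.792
M5

1 u = 1 mm; y_m = 150.820 − y.

[1] `<polygon>` rectangle, #ff8800→cut S866 F1118: (46.912,69.584) → (133.770,69.584) → (133.770,40.071) → (46.912,40.071) → (46.912,69.584) (closed)

[2] `<path>` rectangle, #ff8800→cut S866 F1118: (43.660,141.426) → (107.505,141.426) → (107.505,98.407) → (43.660,98.407) → (43.660,141.426) (closed)

[3] `<path>` quadratic bezier, #000000→engrave S263 F2882: (51.521,17.534) → (40.316,23.634) → (33.528,34.810) → (31.155,51.062) → (33.197,72.389) → (39.656,98.792)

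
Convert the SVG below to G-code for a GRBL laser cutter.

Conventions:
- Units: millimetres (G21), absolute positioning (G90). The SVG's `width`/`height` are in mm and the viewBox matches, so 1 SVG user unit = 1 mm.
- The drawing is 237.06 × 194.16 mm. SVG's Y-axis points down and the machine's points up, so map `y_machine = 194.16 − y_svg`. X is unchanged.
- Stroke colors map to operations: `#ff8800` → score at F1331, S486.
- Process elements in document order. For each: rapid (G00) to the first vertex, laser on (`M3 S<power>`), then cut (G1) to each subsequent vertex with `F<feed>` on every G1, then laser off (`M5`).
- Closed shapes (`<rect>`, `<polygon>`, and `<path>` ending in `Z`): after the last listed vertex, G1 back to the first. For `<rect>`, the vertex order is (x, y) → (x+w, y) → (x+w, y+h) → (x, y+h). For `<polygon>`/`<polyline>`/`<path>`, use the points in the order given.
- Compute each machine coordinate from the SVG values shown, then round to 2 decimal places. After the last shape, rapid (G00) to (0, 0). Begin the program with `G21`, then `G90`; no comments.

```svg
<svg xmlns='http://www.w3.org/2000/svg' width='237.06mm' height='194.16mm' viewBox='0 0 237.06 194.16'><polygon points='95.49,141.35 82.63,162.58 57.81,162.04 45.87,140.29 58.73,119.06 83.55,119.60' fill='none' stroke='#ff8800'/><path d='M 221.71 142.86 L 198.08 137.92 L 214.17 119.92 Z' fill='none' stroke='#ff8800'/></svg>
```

G21
G90
G00 X95.49 Y52.81
M3 S486
G1 X82.63 Y31.58 F1331
G1 X57.81 Y32.12 F1331
G1 X45.87 Y53.87 F1331
G1 X58.73 Y75.10 F1331
G1 X83.55 Y74.56 F1331
G1 X95.49 Y52.81 F1331
M5
G00 X221.71 Y51.30
M3 S486
G1 X198.08 Y56.24 F1331
G1 X214.17 Y74.24 F1331
G1 X221.71 Y51.30 F1331
M5
G00 X0.00 Y0.00

viewBox `0 0 237.06 194.16` with mm width/height → 1 unit = 1 mm. Flip: y_m = 194.16 − y_svg.

**Shape 1** — `<polygon>` regular polygon, stroke `#ff8800` → score (S486, F1331). Machine vertices: (95.49,52.81) → (82.63,31.58) → (57.81,32.12) → (45.87,53.87) → (58.73,75.10) → (83.55,74.56) → (95.49,52.81). Closed: final G1 returns to the first vertex.

**Shape 2** — `<path>` regular polygon, stroke `#ff8800` → score (S486, F1331). Machine vertices: (221.71,51.30) → (198.08,56.24) → (214.17,74.24) → (221.71,51.30). Closed: final G1 returns to the first vertex.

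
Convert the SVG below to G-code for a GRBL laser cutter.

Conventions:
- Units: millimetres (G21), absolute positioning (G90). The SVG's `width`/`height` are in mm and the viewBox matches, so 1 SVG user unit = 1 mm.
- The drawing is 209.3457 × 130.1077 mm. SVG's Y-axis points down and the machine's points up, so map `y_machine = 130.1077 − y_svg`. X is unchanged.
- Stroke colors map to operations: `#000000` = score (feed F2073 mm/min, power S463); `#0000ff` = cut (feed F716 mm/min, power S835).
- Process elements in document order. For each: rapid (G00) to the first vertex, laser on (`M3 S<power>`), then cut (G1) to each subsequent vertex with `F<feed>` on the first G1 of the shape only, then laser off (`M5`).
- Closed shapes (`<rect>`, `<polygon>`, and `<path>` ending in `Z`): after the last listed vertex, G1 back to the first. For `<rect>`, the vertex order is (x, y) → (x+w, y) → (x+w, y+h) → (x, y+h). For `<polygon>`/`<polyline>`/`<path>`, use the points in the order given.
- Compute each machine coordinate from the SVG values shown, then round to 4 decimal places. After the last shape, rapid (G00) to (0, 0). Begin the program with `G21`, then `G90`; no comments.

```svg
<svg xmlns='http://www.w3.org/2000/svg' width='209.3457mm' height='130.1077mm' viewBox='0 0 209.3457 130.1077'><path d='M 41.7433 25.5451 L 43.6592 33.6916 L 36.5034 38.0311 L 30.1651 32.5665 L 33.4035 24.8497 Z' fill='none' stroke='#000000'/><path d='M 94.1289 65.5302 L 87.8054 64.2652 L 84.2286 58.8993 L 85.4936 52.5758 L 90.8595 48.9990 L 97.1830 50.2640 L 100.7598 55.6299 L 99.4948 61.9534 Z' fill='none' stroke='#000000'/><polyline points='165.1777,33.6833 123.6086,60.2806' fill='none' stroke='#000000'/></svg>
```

1 u = 1 mm; y_m = 130.1077 − y.

[1] `<path>` regular polygon, #000000→score S463 F2073: (41.7433,104.5626) → (43.6592,96.4161) → (36.5034,92.0766) → (30.1651,97.5412) → (33.4035,105.2580) → (41.7433,104.5626) (closed)

[2] `<path>` regular polygon, #000000→score S463 F2073: (94.1289,64.5775) → (87.8054,65.8425) → (84.2286,71.2084) → (85.4936,77.5319) → (90.8595,81.1087) → (97.1830,79.8437) → (100.7598,74.4778) → (99.4948,68.1543) → (94.1289,64.5775) (closed)

[3] `<polyline>` line segment, #000000→score S463 F2073: (165.1777,96.4244) → (123.6086,69.8271)

G21
G90
G00 X41.7433 Y104.5626
M3 S463
G1 X43.6592 Y96.4161 F2073
G1 X36.5034 Y92.0766
G1 X30.1651 Y97.5412
G1 X33.4035 Y105.2580
G1 X41.7433 Y104.5626
M5
G00 X94.1289 Y64.5775
M3 S463
G1 X87.8054 Y65.8425 F2073
G1 X84.2286 Y71.2084
G1 X85.4936 Y77.5319
G1 X90.8595 Y81.1087
G1 X97.1830 Y79.8437
G1 X100.7598 Y74.4778
G1 X99.4948 Y68.1543
G1 X94.1289 Y64.5775
M5
G00 X165.1777 Y96.4244
M3 S463
G1 X123.6086 Y69.8271 F2073
M5
G00 X0.0000 Y0.0000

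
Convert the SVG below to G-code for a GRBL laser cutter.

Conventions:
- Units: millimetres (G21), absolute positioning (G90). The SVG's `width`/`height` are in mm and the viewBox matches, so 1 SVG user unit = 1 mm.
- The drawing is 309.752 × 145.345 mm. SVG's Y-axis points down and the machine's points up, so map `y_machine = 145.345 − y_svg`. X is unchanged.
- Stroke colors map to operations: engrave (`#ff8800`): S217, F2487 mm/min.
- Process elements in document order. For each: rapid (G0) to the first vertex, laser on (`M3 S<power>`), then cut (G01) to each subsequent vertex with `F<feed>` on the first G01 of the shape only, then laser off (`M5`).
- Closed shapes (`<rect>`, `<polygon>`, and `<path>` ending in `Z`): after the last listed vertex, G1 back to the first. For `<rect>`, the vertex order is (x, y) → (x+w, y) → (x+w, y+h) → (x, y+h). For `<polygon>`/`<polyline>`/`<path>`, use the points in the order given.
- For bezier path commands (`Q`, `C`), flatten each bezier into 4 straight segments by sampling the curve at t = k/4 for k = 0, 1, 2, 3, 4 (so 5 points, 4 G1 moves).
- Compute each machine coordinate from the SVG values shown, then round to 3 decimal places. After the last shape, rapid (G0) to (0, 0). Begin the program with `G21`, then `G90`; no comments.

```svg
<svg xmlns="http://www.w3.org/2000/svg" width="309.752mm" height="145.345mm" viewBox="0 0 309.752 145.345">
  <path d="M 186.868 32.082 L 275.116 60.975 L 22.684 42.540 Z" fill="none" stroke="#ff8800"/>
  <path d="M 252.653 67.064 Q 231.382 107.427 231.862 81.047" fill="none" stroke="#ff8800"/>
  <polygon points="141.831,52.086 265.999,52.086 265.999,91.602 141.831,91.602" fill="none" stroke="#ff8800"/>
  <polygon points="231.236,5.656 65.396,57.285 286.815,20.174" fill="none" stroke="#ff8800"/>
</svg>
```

Since the viewBox matches the mm dimensions, user units are millimetres directly. The only transform is the Y-flip y_m = 145.345 − y_svg.

Shape 1 is a closed polygon drawn with `<path>`. Its stroke #ff8800 means engrave at S217, F2487. After flipping Y the toolpath is (186.868,113.263) → (275.116,84.370) → (22.684,102.805) → (186.868,113.263), returning to the start.

Shape 2 is a quadratic bezier drawn with `<path>`. Its stroke #ff8800 means engrave at S217, F2487. After flipping Y the toolpath is (252.653,78.281) → (243.377,62.271) → (236.820,54.604) → (232.981,55.279) → (231.862,64.298).

Shape 3 is a rectangle drawn with `<polygon>`. Its stroke #ff8800 means engrave at S217, F2487. After flipping Y the toolpath is (141.831,93.259) → (265.999,93.259) → (265.999,53.743) → (141.831,53.743) → (141.831,93.259), returning to the start.

Shape 4 is a closed polygon drawn with `<polygon>`. Its stroke #ff8800 means engrave at S217, F2487. After flipping Y the toolpath is (231.236,139.689) → (65.396,88.060) → (286.815,125.171) → (231.236,139.689), returning to the start.

G21
G90
G0 X186.868 Y113.263
M3 S217
G01 X275.116 Y84.370 F2487
G01 X22.684 Y102.805
G01 X186.868 Y113.263
M5
G0 X252.653 Y78.281
M3 S217
G01 X243.377 Y62.271 F2487
G01 X236.820 Y54.604
G01 X232.981 Y55.279
G01 X231.862 Y64.298
M5
G0 X141.831 Y93.259
M3 S217
G01 X265.999 Y93.259 F2487
G01 X265.999 Y53.743
G01 X141.831 Y53.743
G01 X141.831 Y93.259
M5
G0 X231.236 Y139.689
M3 S217
G01 X65.396 Y88.060 F2487
G01 X286.815 Y125.171
G01 X231.236 Y139.689
M5
G0 X0.000 Y0.000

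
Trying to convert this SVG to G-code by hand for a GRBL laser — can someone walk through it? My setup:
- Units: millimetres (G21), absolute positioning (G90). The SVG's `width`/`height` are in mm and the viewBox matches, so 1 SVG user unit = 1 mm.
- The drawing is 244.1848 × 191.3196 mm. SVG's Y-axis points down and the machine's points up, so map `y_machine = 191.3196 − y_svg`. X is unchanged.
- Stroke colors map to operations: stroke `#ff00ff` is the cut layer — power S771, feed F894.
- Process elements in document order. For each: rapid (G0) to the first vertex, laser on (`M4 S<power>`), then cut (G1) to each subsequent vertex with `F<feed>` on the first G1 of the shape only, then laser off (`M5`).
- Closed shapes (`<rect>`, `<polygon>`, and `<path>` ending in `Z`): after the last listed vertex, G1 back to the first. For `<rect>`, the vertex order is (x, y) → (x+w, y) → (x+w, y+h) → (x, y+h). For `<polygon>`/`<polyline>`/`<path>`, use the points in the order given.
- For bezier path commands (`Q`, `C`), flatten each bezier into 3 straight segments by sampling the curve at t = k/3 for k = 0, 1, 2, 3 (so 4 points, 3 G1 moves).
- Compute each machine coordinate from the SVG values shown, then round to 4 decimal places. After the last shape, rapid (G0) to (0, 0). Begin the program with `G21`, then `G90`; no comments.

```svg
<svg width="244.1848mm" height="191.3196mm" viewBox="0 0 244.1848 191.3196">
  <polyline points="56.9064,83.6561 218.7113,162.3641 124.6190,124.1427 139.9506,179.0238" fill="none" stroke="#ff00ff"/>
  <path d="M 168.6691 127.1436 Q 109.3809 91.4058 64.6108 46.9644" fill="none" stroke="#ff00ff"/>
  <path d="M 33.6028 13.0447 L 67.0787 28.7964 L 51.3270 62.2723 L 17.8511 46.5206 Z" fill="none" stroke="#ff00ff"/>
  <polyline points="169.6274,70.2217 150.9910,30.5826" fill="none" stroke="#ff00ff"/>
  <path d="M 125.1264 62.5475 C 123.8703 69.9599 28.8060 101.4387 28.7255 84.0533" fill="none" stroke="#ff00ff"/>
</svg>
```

1 u = 1 mm; y_m = 191.3196 − y.

[1] `<polyline>` open polyline, #ff00ff→cut S771 F894: (56.9064,107.6635) → (218.7113,28.9555) → (124.6190,67.1769) → (139.9506,12.2958)

[2] `<path>` quadratic bezier, #ff00ff→cut S771 F894: (168.6691,64.1760) → (130.7568,88.9683) → (96.0707,115.6947) → (64.6108,144.3552)

[3] `<path>` regular polygon, #ff00ff→cut S771 F894: (33.6028,178.2749) → (67.0787,162.5232) → (51.3270,129.0473) → (17.8511,144.7990) → (33.6028,178.2749) (closed)

[4] `<polyline>` line segment, #ff00ff→cut S771 F894: (169.6274,121.0979) → (150.9910,160.7370)

[5] `<path>` cubic bezier, #ff00ff→cut S771 F894: (125.1264,128.7721) → (99.5932,116.0387) → (53.4750,103.4678) → (28.7255,107.2663)

G21
G90
G0 X56.9064 Y107.6635
M4 S771
G1 X218.7113 Y28.9555 F894
G1 X124.6190 Y67.1769
G1 X139.9506 Y12.2958
M5
G0 X168.6691 Y64.1760
M4 S771
G1 X130.7568 Y88.9683 F894
G1 X96.0707 Y115.6947
G1 X64.6108 Y144.3552
M5
G0 X33.6028 Y178.2749
M4 S771
G1 X67.0787 Y162.5232 F894
G1 X51.3270 Y129.0473
G1 X17.8511 Y144.7990
G1 X33.6028 Y178.2749
M5
G0 X169.6274 Y121.0979
M4 S771
G1 X150.9910 Y160.7370 F894
M5
G0 X125.1264 Y128.7721
M4 S771
G1 X99.5932 Y116.0387 F894
G1 X53.4750 Y103.4678
G1 X28.7255 Y107.2663
M5
G0 X0.0000 Y0.0000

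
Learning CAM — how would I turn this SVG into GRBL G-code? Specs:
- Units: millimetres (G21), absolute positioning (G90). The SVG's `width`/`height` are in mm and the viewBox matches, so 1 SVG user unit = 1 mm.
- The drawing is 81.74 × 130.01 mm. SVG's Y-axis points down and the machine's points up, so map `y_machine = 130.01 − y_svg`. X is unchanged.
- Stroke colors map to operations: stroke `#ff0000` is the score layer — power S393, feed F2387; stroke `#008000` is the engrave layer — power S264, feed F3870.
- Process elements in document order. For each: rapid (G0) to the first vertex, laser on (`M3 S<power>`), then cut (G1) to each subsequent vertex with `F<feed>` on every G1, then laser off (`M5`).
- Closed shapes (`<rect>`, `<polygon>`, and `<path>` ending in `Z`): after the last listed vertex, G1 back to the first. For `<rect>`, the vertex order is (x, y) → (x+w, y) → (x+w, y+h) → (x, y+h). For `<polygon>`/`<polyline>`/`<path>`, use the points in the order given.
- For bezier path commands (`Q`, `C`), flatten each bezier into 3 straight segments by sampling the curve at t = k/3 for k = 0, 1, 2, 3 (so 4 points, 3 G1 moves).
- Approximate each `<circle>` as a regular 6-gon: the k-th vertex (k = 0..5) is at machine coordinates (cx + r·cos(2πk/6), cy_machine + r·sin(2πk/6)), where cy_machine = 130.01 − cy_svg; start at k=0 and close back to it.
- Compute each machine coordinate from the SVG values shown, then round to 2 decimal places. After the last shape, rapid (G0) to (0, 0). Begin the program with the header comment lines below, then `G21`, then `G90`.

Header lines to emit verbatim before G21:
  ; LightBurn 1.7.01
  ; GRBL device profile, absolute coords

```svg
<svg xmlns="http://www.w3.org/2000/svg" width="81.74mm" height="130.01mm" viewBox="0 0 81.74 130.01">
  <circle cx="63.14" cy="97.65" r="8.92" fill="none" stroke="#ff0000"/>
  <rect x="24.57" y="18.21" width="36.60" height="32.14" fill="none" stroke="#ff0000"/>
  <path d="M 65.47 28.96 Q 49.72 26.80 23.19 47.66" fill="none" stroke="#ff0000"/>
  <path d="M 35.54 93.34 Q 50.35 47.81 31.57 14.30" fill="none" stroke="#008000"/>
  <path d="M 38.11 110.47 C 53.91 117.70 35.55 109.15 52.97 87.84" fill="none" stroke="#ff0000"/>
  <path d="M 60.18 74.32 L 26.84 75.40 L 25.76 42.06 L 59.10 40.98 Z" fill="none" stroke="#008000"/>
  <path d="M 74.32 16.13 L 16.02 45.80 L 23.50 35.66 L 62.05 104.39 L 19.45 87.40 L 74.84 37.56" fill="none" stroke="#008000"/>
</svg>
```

viewBox `0 0 81.74 130.01` with mm width/height → 1 unit = 1 mm. Flip: y_m = 130.01 − y_svg.

**Shape 1** — `<circle>` circle, stroke `#ff0000` → score (S393, F2387). Machine vertices: (72.06,32.36) → (67.60,40.08) → (58.68,40.08) → (54.22,32.36) → (58.68,24.64) → (67.60,24.64) → (72.06,32.36). Closed: final G1 returns to the first vertex.

**Shape 2** — `<rect>` rectangle, stroke `#ff0000` → score (S393, F2387). Machine vertices: (24.57,111.80) → (61.17,111.80) → (61.17,79.66) → (24.57,79.66) → (24.57,111.80). Closed: final G1 returns to the first vertex.

**Shape 3** — `<path>` quadratic bezier, stroke `#ff0000` → score (S393, F2387). Control points (SVG): P0=(65.47,28.96), P1=(49.72,26.80), P2=(23.19,47.66); sampled at t=k/3. Machine vertices: (65.47,101.05) → (53.77,99.93) → (39.68,93.70) → (23.19,82.35). Open path.

**Shape 4** — `<path>` quadratic bezier, stroke `#008000` → engrave (S264, F3870). Control points (SVG): P0=(35.54,93.34), P1=(50.35,47.81), P2=(31.57,14.30); sampled at t=k/3. Machine vertices: (35.54,36.67) → (41.68,65.69) → (40.36,92.03) → (31.57,115.71). Open path.

**Shape 5** — `<path>` cubic bezier, stroke `#ff0000` → score (S393, F2387). Control points (SVG): P0=(38.11,110.47), P1=(53.91,117.70), P2=(35.55,109.15), P3=(52.97,87.84); sampled at t=k/3. Machine vertices: (38.11,19.54) → (45.11,17.46) → (44.89,25.23) → (52.97,42.17). Open path.

**Shape 6** — `<path>` regular polygon, stroke `#008000` → engrave (S264, F3870). Machine vertices: (60.18,55.69) → (26.84,54.61) → (25.76,87.95) → (59.10,89.03) → (60.18,55.69). Closed: final G1 returns to the first vertex.

**Shape 7** — `<path>` open polyline, stroke `#008000` → engrave (S264, F3870). Machine vertices: (74.32,113.88) → (16.02,84.21) → (23.50,94.35) → (62.05,25.62) → (19.45,42.61) → (74.84,92.45). Open path.

; LightBurn 1.7.01
; GRBL device profile, absolute coords
G21
G90
G0 X72.06 Y32.36
M3 S393
G1 X67.60 Y40.08 F2387
G1 X58.68 Y40.08 F2387
G1 X54.22 Y32.36 F2387
G1 X58.68 Y24.64 F2387
G1 X67.60 Y24.64 F2387
G1 X72.06 Y32.36 F2387
M5
G0 X24.57 Y111.80
M3 S393
G1 X61.17 Y111.80 F2387
G1 X61.17 Y79.66 F2387
G1 X24.57 Y79.66 F2387
G1 X24.57 Y111.80 F2387
M5
G0 X65.47 Y101.05
M3 S393
G1 X53.77 Y99.93 F2387
G1 X39.68 Y93.70 F2387
G1 X23.19 Y82.35 F2387
M5
G0 X35.54 Y36.67
M3 S264
G1 X41.68 Y65.69 F3870
G1 X40.36 Y92.03 F3870
G1 X31.57 Y115.71 F3870
M5
G0 X38.11 Y19.54
M3 S393
G1 X45.11 Y17.46 F2387
G1 X44.89 Y25.23 F2387
G1 X52.97 Y42.17 F2387
M5
G0 X60.18 Y55.69
M3 S264
G1 X26.84 Y54.61 F3870
G1 X25.76 Y87.95 F3870
G1 X59.10 Y89.03 F3870
G1 X60.18 Y55.69 F3870
M5
G0 X74.32 Y113.88
M3 S264
G1 X16.02 Y84.21 F3870
G1 X23.50 Y94.35 F3870
G1 X62.05 Y25.62 F3870
G1 X19.45 Y42.61 F3870
G1 X74.84 Y92.45 F3870
M5
G0 X0.00 Y0.00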